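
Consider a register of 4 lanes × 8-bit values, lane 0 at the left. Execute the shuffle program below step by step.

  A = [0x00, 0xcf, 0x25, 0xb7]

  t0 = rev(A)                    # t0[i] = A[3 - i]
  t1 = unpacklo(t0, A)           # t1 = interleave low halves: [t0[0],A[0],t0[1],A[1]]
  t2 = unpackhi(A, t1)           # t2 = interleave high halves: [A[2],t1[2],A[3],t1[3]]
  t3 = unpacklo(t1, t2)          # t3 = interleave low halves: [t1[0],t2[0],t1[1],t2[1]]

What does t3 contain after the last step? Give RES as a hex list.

RES = [ 0xb7  0x25  0x00  0x25 ]

t0 = [0xb7, 0x25, 0xcf, 0x00]
t1 = [0xb7, 0x00, 0x25, 0xcf]
t2 = [0x25, 0x25, 0xb7, 0xcf]
t3 = [0xb7, 0x25, 0x00, 0x25]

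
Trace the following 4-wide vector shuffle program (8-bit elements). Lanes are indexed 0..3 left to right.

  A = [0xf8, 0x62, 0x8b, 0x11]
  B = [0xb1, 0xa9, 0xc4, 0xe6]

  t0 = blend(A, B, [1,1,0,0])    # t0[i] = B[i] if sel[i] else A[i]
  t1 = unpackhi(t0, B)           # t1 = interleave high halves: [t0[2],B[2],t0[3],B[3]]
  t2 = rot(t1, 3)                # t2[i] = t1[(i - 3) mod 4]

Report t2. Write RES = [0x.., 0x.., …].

RES = [0xc4, 0x11, 0xe6, 0x8b]

  t0: b1 a9 8b 11
  t1: 8b c4 11 e6
  t2: c4 11 e6 8b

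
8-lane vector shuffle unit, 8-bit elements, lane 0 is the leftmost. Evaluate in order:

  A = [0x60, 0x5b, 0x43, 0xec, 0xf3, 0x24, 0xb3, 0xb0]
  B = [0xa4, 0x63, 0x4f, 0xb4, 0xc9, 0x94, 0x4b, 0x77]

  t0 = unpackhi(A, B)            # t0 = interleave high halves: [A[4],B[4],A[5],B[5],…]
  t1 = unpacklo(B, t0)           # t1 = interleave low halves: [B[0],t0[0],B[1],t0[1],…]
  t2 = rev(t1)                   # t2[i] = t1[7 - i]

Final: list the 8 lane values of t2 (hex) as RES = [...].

RES = [0x94, 0xb4, 0x24, 0x4f, 0xc9, 0x63, 0xf3, 0xa4]

  t0: f3 c9 24 94 b3 4b b0 77
  t1: a4 f3 63 c9 4f 24 b4 94
  t2: 94 b4 24 4f c9 63 f3 a4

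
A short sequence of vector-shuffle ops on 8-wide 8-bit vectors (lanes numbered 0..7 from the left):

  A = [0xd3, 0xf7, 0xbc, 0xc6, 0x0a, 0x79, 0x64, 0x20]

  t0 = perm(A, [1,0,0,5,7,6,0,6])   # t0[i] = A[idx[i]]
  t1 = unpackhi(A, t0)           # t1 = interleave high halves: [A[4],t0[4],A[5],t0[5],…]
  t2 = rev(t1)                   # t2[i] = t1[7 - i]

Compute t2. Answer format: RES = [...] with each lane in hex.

RES = [0x64, 0x20, 0xd3, 0x64, 0x64, 0x79, 0x20, 0x0a]

  t0: f7 d3 d3 79 20 64 d3 64
  t1: 0a 20 79 64 64 d3 20 64
  t2: 64 20 d3 64 64 79 20 0a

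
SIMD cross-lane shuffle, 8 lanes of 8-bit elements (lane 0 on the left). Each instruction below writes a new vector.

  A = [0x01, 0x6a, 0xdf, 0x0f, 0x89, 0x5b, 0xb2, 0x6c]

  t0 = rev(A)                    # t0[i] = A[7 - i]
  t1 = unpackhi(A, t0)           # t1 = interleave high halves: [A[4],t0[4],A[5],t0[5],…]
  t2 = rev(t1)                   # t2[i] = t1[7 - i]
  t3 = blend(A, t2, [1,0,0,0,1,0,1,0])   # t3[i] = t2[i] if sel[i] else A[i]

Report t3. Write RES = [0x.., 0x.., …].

RES = [0x01, 0x6a, 0xdf, 0x0f, 0xdf, 0x5b, 0x0f, 0x6c]

  t0: 6c b2 5b 89 0f df 6a 01
  t1: 89 0f 5b df b2 6a 6c 01
  t2: 01 6c 6a b2 df 5b 0f 89
  t3: 01 6a df 0f df 5b 0f 6c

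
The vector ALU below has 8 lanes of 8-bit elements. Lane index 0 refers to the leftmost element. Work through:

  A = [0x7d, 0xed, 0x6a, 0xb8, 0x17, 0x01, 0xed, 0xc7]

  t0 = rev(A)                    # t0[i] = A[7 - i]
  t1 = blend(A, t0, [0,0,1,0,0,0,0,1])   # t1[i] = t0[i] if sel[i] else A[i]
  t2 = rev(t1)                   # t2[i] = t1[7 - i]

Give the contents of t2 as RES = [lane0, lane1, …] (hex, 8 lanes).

t0 = [0xc7, 0xed, 0x01, 0x17, 0xb8, 0x6a, 0xed, 0x7d]
t1 = [0x7d, 0xed, 0x01, 0xb8, 0x17, 0x01, 0xed, 0x7d]
t2 = [0x7d, 0xed, 0x01, 0x17, 0xb8, 0x01, 0xed, 0x7d]

RES = [ 0x7d  0xed  0x01  0x17  0xb8  0x01  0xed  0x7d ]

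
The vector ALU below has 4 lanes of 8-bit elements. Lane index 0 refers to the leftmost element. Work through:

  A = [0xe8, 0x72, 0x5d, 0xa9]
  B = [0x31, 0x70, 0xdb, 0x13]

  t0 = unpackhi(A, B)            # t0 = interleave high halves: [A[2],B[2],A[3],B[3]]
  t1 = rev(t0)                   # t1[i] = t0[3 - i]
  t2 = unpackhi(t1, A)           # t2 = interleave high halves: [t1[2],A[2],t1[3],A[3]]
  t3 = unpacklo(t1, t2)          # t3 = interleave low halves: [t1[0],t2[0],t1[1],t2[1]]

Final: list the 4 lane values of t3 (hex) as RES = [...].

RES = [ 0x13  0xdb  0xa9  0x5d ]

  t0: 5d db a9 13
  t1: 13 a9 db 5d
  t2: db 5d 5d a9
  t3: 13 db a9 5d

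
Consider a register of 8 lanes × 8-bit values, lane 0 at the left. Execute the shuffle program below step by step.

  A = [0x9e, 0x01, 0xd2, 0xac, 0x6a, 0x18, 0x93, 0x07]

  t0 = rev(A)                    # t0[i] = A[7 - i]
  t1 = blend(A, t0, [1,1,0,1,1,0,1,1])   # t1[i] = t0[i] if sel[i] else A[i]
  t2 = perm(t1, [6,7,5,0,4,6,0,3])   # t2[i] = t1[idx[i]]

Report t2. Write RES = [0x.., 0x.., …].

RES = [ 0x01  0x9e  0x18  0x07  0xac  0x01  0x07  0x6a ]

t0 = [0x07, 0x93, 0x18, 0x6a, 0xac, 0xd2, 0x01, 0x9e]
t1 = [0x07, 0x93, 0xd2, 0x6a, 0xac, 0x18, 0x01, 0x9e]
t2 = [0x01, 0x9e, 0x18, 0x07, 0xac, 0x01, 0x07, 0x6a]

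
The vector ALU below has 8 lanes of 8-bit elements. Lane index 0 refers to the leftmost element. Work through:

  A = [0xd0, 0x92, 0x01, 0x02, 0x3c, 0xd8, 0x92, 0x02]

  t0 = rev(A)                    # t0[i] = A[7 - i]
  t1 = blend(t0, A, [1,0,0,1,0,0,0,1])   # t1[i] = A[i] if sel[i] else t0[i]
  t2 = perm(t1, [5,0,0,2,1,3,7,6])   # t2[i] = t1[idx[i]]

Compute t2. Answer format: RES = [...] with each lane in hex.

RES = [0x01, 0xd0, 0xd0, 0xd8, 0x92, 0x02, 0x02, 0x92]

  t0: 02 92 d8 3c 02 01 92 d0
  t1: d0 92 d8 02 02 01 92 02
  t2: 01 d0 d0 d8 92 02 02 92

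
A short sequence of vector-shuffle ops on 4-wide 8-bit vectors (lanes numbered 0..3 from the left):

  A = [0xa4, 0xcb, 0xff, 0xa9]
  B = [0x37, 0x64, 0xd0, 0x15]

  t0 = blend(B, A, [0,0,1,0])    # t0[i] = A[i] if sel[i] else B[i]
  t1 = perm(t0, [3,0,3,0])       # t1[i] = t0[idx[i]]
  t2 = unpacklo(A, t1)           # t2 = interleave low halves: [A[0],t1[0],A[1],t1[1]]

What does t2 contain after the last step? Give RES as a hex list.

→ t0 |37|64|ff|15|
→ t1 |15|37|15|37|
→ t2 |a4|15|cb|37|

RES = [ 0xa4  0x15  0xcb  0x37 ]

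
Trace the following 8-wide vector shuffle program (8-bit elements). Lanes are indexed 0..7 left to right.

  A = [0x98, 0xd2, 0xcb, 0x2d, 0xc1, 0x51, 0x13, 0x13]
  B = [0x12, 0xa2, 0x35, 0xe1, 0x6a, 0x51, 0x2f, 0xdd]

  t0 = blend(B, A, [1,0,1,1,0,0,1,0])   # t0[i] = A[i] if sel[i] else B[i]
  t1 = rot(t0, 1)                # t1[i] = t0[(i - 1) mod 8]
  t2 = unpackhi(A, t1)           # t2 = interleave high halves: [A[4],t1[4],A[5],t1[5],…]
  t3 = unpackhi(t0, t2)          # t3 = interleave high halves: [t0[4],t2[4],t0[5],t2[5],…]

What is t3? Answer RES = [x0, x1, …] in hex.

RES = [0x6a, 0x13, 0x51, 0x51, 0x13, 0x13, 0xdd, 0x13]

→ t0 |98|a2|cb|2d|6a|51|13|dd|
→ t1 |dd|98|a2|cb|2d|6a|51|13|
→ t2 |c1|2d|51|6a|13|51|13|13|
→ t3 |6a|13|51|51|13|13|dd|13|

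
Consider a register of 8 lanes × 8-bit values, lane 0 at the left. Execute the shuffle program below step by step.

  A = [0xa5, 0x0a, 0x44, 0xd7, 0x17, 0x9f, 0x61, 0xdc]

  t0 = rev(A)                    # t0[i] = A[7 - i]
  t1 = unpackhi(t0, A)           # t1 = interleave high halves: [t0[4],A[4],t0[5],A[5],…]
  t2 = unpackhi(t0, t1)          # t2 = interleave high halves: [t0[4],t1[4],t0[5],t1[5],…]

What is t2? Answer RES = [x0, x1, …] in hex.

RES = [0xd7, 0x0a, 0x44, 0x61, 0x0a, 0xa5, 0xa5, 0xdc]

t0 = [0xdc, 0x61, 0x9f, 0x17, 0xd7, 0x44, 0x0a, 0xa5]
t1 = [0xd7, 0x17, 0x44, 0x9f, 0x0a, 0x61, 0xa5, 0xdc]
t2 = [0xd7, 0x0a, 0x44, 0x61, 0x0a, 0xa5, 0xa5, 0xdc]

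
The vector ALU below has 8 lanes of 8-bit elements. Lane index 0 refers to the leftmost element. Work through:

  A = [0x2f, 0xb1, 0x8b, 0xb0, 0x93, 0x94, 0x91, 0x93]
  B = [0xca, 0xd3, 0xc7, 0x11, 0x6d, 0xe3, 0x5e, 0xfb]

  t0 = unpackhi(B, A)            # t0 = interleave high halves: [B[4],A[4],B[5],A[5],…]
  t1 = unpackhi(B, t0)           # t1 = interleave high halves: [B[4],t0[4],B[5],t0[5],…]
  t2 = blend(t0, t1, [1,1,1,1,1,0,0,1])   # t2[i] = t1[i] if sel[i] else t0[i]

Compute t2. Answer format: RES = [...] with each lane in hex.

RES = [0x6d, 0x5e, 0xe3, 0x91, 0x5e, 0x91, 0xfb, 0x93]

→ t0 |6d|93|e3|94|5e|91|fb|93|
→ t1 |6d|5e|e3|91|5e|fb|fb|93|
→ t2 |6d|5e|e3|91|5e|91|fb|93|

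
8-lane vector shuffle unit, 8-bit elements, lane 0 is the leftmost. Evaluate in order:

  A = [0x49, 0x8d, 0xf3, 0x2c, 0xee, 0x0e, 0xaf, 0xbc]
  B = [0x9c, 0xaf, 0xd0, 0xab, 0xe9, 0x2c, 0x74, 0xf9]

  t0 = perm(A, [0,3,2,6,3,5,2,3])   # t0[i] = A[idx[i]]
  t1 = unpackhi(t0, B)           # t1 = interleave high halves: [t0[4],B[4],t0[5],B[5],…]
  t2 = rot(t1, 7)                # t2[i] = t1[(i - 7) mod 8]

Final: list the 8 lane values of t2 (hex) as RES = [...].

  t0: 49 2c f3 af 2c 0e f3 2c
  t1: 2c e9 0e 2c f3 74 2c f9
  t2: e9 0e 2c f3 74 2c f9 2c

RES = [0xe9, 0x0e, 0x2c, 0xf3, 0x74, 0x2c, 0xf9, 0x2c]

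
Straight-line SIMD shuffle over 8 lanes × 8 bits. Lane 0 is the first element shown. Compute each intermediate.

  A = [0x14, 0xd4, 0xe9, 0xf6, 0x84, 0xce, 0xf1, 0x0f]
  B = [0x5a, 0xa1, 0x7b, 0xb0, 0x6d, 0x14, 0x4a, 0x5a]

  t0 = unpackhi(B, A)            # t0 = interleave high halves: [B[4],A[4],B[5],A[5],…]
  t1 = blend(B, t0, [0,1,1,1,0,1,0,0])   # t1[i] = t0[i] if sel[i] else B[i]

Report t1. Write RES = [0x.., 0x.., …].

  t0: 6d 84 14 ce 4a f1 5a 0f
  t1: 5a 84 14 ce 6d f1 4a 5a

RES = [ 0x5a  0x84  0x14  0xce  0x6d  0xf1  0x4a  0x5a ]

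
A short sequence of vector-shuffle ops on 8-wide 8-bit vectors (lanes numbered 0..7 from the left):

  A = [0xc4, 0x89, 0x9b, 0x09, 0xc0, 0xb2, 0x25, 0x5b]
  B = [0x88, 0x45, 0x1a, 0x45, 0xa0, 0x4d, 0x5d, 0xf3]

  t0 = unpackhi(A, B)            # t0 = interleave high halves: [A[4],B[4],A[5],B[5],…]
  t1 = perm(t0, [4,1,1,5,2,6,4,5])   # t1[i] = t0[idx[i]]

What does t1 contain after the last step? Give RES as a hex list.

RES = [ 0x25  0xa0  0xa0  0x5d  0xb2  0x5b  0x25  0x5d ]

  t0: c0 a0 b2 4d 25 5d 5b f3
  t1: 25 a0 a0 5d b2 5b 25 5d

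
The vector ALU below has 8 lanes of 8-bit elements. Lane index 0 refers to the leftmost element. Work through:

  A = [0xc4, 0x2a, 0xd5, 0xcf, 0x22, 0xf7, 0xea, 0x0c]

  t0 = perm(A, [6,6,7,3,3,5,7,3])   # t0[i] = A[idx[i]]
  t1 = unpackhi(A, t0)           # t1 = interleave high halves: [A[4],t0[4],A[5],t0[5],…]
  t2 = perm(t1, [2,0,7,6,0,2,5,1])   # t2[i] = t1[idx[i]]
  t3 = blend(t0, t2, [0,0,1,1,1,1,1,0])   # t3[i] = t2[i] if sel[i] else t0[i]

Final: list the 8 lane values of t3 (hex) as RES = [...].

RES = [ 0xea  0xea  0xcf  0x0c  0x22  0xf7  0x0c  0xcf ]

t0 = [0xea, 0xea, 0x0c, 0xcf, 0xcf, 0xf7, 0x0c, 0xcf]
t1 = [0x22, 0xcf, 0xf7, 0xf7, 0xea, 0x0c, 0x0c, 0xcf]
t2 = [0xf7, 0x22, 0xcf, 0x0c, 0x22, 0xf7, 0x0c, 0xcf]
t3 = [0xea, 0xea, 0xcf, 0x0c, 0x22, 0xf7, 0x0c, 0xcf]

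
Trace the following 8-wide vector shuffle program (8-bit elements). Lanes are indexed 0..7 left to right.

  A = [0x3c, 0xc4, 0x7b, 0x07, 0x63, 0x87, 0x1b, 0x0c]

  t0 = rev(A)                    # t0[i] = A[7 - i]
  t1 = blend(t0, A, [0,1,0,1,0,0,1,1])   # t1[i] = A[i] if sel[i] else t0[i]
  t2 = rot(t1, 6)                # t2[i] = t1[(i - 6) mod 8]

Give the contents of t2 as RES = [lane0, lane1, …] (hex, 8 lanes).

RES = [ 0x87  0x07  0x07  0x7b  0x1b  0x0c  0x0c  0xc4 ]

  t0: 0c 1b 87 63 07 7b c4 3c
  t1: 0c c4 87 07 07 7b 1b 0c
  t2: 87 07 07 7b 1b 0c 0c c4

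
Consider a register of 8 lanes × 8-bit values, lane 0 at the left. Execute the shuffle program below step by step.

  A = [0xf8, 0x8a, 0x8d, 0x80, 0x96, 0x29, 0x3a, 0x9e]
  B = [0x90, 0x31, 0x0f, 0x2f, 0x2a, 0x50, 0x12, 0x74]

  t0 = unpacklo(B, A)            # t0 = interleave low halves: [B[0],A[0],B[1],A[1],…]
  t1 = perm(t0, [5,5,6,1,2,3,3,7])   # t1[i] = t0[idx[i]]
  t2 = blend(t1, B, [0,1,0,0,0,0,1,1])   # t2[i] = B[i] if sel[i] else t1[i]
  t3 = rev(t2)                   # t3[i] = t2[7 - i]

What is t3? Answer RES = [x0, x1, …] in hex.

RES = [ 0x74  0x12  0x8a  0x31  0xf8  0x2f  0x31  0x8d ]

→ t0 |90|f8|31|8a|0f|8d|2f|80|
→ t1 |8d|8d|2f|f8|31|8a|8a|80|
→ t2 |8d|31|2f|f8|31|8a|12|74|
→ t3 |74|12|8a|31|f8|2f|31|8d|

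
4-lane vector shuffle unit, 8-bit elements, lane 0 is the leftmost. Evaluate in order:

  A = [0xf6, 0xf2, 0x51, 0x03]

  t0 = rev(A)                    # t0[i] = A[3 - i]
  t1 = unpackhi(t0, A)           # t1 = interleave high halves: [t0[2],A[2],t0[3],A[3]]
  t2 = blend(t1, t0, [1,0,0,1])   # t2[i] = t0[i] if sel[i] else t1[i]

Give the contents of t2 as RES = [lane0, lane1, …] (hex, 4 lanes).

  t0: 03 51 f2 f6
  t1: f2 51 f6 03
  t2: 03 51 f6 f6

RES = [0x03, 0x51, 0xf6, 0xf6]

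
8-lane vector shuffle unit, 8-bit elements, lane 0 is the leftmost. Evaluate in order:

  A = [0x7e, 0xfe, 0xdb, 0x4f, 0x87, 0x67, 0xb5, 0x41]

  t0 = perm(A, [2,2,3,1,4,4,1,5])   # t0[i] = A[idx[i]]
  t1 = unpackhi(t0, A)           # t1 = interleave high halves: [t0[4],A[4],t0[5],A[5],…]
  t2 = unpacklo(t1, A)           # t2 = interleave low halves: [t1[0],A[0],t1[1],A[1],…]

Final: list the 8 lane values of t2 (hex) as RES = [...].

RES = [0x87, 0x7e, 0x87, 0xfe, 0x87, 0xdb, 0x67, 0x4f]

→ t0 |db|db|4f|fe|87|87|fe|67|
→ t1 |87|87|87|67|fe|b5|67|41|
→ t2 |87|7e|87|fe|87|db|67|4f|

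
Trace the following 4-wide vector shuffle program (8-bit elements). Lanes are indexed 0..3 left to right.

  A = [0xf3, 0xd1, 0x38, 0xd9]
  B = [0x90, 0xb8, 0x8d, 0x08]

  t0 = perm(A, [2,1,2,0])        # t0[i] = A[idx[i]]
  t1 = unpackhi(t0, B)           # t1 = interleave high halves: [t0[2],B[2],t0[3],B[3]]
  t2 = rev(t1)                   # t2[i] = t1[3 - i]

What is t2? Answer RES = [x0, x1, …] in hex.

RES = [0x08, 0xf3, 0x8d, 0x38]

→ t0 |38|d1|38|f3|
→ t1 |38|8d|f3|08|
→ t2 |08|f3|8d|38|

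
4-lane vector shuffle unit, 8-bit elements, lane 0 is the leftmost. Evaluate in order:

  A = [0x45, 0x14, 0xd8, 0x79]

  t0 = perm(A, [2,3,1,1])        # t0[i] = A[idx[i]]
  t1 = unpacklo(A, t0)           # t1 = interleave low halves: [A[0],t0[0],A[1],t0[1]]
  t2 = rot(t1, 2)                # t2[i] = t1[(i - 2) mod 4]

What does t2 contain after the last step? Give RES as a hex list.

→ t0 |d8|79|14|14|
→ t1 |45|d8|14|79|
→ t2 |14|79|45|d8|

RES = [0x14, 0x79, 0x45, 0xd8]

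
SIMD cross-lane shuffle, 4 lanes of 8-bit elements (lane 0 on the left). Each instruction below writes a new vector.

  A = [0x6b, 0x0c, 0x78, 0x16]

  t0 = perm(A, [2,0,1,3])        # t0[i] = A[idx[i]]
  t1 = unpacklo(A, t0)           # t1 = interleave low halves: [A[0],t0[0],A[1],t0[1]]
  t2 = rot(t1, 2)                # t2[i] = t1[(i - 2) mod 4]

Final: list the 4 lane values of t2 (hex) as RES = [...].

t0 = [0x78, 0x6b, 0x0c, 0x16]
t1 = [0x6b, 0x78, 0x0c, 0x6b]
t2 = [0x0c, 0x6b, 0x6b, 0x78]

RES = [ 0x0c  0x6b  0x6b  0x78 ]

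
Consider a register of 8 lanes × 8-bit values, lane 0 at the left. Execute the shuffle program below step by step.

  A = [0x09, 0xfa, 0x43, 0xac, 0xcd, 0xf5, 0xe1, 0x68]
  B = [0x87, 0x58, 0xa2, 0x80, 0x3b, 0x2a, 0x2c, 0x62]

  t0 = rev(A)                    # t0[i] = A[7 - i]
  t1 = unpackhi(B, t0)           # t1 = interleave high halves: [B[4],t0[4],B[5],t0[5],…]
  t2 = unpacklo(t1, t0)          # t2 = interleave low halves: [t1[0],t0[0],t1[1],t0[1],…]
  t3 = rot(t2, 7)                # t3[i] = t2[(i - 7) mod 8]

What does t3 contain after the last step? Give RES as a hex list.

RES = [0x68, 0xac, 0xe1, 0x2a, 0xf5, 0x43, 0xcd, 0x3b]

t0 = [0x68, 0xe1, 0xf5, 0xcd, 0xac, 0x43, 0xfa, 0x09]
t1 = [0x3b, 0xac, 0x2a, 0x43, 0x2c, 0xfa, 0x62, 0x09]
t2 = [0x3b, 0x68, 0xac, 0xe1, 0x2a, 0xf5, 0x43, 0xcd]
t3 = [0x68, 0xac, 0xe1, 0x2a, 0xf5, 0x43, 0xcd, 0x3b]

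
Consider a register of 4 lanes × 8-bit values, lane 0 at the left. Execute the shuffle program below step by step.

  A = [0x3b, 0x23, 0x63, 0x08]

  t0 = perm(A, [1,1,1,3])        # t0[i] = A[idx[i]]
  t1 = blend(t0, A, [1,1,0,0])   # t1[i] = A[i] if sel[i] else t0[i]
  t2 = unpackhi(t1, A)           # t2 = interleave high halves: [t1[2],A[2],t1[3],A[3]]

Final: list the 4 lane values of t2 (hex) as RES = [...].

RES = [0x23, 0x63, 0x08, 0x08]

→ t0 |23|23|23|08|
→ t1 |3b|23|23|08|
→ t2 |23|63|08|08|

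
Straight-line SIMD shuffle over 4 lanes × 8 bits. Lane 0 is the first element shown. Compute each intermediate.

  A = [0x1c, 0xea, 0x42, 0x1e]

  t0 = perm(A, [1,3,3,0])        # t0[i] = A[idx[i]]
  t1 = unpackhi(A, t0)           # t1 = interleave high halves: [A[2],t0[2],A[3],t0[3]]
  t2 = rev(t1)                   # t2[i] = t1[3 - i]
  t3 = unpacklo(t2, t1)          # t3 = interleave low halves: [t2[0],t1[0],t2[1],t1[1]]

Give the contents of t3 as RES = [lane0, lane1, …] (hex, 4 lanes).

t0 = [0xea, 0x1e, 0x1e, 0x1c]
t1 = [0x42, 0x1e, 0x1e, 0x1c]
t2 = [0x1c, 0x1e, 0x1e, 0x42]
t3 = [0x1c, 0x42, 0x1e, 0x1e]

RES = [0x1c, 0x42, 0x1e, 0x1e]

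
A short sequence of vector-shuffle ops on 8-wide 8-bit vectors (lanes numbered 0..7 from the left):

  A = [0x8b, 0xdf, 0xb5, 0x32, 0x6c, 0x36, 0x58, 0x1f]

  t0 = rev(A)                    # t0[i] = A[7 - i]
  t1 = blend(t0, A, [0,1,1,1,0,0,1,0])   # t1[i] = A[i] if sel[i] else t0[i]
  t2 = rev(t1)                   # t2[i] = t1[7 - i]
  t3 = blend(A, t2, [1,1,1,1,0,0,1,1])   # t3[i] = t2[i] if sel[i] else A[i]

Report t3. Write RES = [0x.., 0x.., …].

→ t0 |1f|58|36|6c|32|b5|df|8b|
→ t1 |1f|df|b5|32|32|b5|58|8b|
→ t2 |8b|58|b5|32|32|b5|df|1f|
→ t3 |8b|58|b5|32|6c|36|df|1f|

RES = [0x8b, 0x58, 0xb5, 0x32, 0x6c, 0x36, 0xdf, 0x1f]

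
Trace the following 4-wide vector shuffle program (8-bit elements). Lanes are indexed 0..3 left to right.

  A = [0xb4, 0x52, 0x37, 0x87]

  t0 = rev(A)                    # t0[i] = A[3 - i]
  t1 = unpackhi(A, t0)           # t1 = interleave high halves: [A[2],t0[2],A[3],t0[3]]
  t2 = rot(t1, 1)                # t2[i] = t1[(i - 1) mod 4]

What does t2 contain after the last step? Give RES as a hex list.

→ t0 |87|37|52|b4|
→ t1 |37|52|87|b4|
→ t2 |b4|37|52|87|

RES = [ 0xb4  0x37  0x52  0x87 ]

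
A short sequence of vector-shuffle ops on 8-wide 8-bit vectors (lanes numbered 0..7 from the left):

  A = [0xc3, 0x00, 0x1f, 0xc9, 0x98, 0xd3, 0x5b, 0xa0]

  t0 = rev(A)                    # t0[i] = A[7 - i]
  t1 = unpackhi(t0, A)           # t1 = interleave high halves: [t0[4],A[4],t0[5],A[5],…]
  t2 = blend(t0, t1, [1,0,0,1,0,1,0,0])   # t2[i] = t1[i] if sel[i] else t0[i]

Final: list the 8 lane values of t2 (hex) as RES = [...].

t0 = [0xa0, 0x5b, 0xd3, 0x98, 0xc9, 0x1f, 0x00, 0xc3]
t1 = [0xc9, 0x98, 0x1f, 0xd3, 0x00, 0x5b, 0xc3, 0xa0]
t2 = [0xc9, 0x5b, 0xd3, 0xd3, 0xc9, 0x5b, 0x00, 0xc3]

RES = [ 0xc9  0x5b  0xd3  0xd3  0xc9  0x5b  0x00  0xc3 ]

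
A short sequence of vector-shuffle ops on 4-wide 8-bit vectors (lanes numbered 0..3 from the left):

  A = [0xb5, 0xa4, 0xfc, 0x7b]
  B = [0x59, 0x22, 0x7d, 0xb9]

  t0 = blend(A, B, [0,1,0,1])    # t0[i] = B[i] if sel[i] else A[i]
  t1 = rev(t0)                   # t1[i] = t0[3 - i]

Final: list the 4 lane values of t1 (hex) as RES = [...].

RES = [ 0xb9  0xfc  0x22  0xb5 ]

  t0: b5 22 fc b9
  t1: b9 fc 22 b5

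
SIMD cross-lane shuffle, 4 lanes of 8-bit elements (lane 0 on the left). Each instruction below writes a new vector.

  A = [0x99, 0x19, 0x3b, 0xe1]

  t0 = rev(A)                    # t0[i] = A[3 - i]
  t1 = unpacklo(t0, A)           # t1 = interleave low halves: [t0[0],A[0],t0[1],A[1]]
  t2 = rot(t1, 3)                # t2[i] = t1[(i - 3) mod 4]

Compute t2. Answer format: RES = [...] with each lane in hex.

t0 = [0xe1, 0x3b, 0x19, 0x99]
t1 = [0xe1, 0x99, 0x3b, 0x19]
t2 = [0x99, 0x3b, 0x19, 0xe1]

RES = [0x99, 0x3b, 0x19, 0xe1]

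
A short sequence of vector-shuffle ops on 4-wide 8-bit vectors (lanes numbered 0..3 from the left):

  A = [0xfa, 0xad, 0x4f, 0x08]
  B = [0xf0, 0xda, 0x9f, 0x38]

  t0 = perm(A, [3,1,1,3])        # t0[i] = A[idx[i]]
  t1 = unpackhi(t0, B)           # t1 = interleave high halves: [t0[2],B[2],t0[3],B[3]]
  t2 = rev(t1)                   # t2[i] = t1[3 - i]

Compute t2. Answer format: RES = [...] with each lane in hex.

RES = [ 0x38  0x08  0x9f  0xad ]

  t0: 08 ad ad 08
  t1: ad 9f 08 38
  t2: 38 08 9f ad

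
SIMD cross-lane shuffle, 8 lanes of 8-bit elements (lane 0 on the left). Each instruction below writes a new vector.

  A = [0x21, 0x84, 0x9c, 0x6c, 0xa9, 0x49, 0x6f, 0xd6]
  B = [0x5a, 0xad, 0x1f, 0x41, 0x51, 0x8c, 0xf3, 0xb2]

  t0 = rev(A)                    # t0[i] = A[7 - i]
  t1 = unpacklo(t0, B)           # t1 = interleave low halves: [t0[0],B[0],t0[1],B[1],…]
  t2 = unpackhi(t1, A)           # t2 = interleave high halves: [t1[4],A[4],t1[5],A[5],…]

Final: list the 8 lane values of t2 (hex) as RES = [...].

→ t0 |d6|6f|49|a9|6c|9c|84|21|
→ t1 |d6|5a|6f|ad|49|1f|a9|41|
→ t2 |49|a9|1f|49|a9|6f|41|d6|

RES = [0x49, 0xa9, 0x1f, 0x49, 0xa9, 0x6f, 0x41, 0xd6]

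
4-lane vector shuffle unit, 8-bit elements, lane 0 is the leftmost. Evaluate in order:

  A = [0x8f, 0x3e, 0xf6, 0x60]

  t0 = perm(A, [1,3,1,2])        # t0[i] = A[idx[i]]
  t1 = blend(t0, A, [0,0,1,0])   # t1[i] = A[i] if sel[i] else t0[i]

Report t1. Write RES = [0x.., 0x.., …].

→ t0 |3e|60|3e|f6|
→ t1 |3e|60|f6|f6|

RES = [0x3e, 0x60, 0xf6, 0xf6]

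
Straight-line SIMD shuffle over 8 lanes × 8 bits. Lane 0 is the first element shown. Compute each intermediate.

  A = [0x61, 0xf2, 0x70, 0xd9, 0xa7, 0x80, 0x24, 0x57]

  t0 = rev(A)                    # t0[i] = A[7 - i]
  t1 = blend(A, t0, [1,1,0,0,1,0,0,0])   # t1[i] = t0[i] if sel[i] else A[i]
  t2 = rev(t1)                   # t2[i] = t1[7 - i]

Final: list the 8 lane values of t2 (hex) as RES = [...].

RES = [0x57, 0x24, 0x80, 0xd9, 0xd9, 0x70, 0x24, 0x57]

→ t0 |57|24|80|a7|d9|70|f2|61|
→ t1 |57|24|70|d9|d9|80|24|57|
→ t2 |57|24|80|d9|d9|70|24|57|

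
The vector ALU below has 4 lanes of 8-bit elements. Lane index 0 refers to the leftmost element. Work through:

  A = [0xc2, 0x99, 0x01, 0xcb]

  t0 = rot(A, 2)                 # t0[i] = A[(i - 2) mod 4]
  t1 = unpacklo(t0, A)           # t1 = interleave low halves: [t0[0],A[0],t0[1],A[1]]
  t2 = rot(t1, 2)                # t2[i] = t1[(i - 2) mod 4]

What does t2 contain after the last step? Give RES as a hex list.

RES = [0xcb, 0x99, 0x01, 0xc2]

t0 = [0x01, 0xcb, 0xc2, 0x99]
t1 = [0x01, 0xc2, 0xcb, 0x99]
t2 = [0xcb, 0x99, 0x01, 0xc2]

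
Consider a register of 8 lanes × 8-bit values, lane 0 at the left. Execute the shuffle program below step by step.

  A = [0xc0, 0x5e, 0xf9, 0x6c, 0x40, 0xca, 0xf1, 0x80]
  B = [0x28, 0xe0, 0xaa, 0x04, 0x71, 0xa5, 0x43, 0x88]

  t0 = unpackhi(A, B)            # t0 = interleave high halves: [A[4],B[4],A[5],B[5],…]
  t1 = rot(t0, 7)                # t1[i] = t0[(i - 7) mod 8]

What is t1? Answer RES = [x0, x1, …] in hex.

→ t0 |40|71|ca|a5|f1|43|80|88|
→ t1 |71|ca|a5|f1|43|80|88|40|

RES = [ 0x71  0xca  0xa5  0xf1  0x43  0x80  0x88  0x40 ]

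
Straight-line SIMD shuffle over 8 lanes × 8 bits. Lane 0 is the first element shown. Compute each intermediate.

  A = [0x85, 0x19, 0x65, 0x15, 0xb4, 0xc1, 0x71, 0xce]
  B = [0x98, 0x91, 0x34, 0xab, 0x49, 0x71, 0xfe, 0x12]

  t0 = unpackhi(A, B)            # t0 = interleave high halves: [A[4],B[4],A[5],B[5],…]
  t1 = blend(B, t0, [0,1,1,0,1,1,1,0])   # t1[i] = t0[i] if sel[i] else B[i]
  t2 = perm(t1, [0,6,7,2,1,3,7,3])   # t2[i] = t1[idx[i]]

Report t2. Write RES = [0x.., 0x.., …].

RES = [0x98, 0xce, 0x12, 0xc1, 0x49, 0xab, 0x12, 0xab]

→ t0 |b4|49|c1|71|71|fe|ce|12|
→ t1 |98|49|c1|ab|71|fe|ce|12|
→ t2 |98|ce|12|c1|49|ab|12|ab|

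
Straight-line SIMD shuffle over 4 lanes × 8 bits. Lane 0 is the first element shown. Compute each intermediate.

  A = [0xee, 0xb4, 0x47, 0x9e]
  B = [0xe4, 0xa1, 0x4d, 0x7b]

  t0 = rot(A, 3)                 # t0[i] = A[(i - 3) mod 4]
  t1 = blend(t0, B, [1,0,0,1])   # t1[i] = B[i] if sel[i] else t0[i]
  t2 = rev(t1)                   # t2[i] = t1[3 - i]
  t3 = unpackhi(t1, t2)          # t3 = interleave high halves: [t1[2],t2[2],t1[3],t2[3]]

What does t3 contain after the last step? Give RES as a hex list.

RES = [0x9e, 0x47, 0x7b, 0xe4]

  t0: b4 47 9e ee
  t1: e4 47 9e 7b
  t2: 7b 9e 47 e4
  t3: 9e 47 7b e4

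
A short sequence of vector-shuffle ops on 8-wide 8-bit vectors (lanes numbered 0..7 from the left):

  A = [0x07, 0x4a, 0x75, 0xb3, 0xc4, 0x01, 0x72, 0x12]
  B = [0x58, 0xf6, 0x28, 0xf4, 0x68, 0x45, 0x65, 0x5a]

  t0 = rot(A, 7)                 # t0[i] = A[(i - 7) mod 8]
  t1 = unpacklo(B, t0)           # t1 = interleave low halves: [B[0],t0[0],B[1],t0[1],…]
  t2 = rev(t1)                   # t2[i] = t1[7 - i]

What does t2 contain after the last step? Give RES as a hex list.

RES = [0xc4, 0xf4, 0xb3, 0x28, 0x75, 0xf6, 0x4a, 0x58]

→ t0 |4a|75|b3|c4|01|72|12|07|
→ t1 |58|4a|f6|75|28|b3|f4|c4|
→ t2 |c4|f4|b3|28|75|f6|4a|58|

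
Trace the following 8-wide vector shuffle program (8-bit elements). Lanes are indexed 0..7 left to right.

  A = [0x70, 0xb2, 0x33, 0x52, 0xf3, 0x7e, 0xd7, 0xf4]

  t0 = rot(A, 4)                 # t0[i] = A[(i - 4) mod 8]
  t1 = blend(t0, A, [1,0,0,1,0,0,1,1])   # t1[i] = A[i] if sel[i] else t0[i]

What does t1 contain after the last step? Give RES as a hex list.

RES = [ 0x70  0x7e  0xd7  0x52  0x70  0xb2  0xd7  0xf4 ]

  t0: f3 7e d7 f4 70 b2 33 52
  t1: 70 7e d7 52 70 b2 d7 f4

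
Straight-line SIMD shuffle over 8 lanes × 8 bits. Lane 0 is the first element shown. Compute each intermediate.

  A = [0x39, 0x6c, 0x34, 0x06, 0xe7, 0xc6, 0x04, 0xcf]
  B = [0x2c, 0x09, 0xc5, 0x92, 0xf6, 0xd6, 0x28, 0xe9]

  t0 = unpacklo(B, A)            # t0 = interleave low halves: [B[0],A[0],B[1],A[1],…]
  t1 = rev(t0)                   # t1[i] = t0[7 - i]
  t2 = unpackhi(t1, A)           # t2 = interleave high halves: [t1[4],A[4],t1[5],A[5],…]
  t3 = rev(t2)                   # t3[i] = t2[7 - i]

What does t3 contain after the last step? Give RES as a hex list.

t0 = [0x2c, 0x39, 0x09, 0x6c, 0xc5, 0x34, 0x92, 0x06]
t1 = [0x06, 0x92, 0x34, 0xc5, 0x6c, 0x09, 0x39, 0x2c]
t2 = [0x6c, 0xe7, 0x09, 0xc6, 0x39, 0x04, 0x2c, 0xcf]
t3 = [0xcf, 0x2c, 0x04, 0x39, 0xc6, 0x09, 0xe7, 0x6c]

RES = [ 0xcf  0x2c  0x04  0x39  0xc6  0x09  0xe7  0x6c ]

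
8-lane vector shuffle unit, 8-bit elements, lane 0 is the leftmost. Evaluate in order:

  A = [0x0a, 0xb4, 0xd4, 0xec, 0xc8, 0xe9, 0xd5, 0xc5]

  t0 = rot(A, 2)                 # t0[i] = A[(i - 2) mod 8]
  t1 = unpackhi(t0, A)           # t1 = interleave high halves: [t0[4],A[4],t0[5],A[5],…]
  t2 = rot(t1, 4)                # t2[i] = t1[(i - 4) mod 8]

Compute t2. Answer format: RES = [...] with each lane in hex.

RES = [ 0xc8  0xd5  0xe9  0xc5  0xd4  0xc8  0xec  0xe9 ]

→ t0 |d5|c5|0a|b4|d4|ec|c8|e9|
→ t1 |d4|c8|ec|e9|c8|d5|e9|c5|
→ t2 |c8|d5|e9|c5|d4|c8|ec|e9|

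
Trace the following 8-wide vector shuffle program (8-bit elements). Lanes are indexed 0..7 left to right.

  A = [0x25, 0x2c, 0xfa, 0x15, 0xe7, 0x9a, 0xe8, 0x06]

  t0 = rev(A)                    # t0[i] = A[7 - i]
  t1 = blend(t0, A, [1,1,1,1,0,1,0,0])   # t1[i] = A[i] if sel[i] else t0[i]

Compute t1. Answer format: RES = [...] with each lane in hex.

RES = [ 0x25  0x2c  0xfa  0x15  0x15  0x9a  0x2c  0x25 ]

t0 = [0x06, 0xe8, 0x9a, 0xe7, 0x15, 0xfa, 0x2c, 0x25]
t1 = [0x25, 0x2c, 0xfa, 0x15, 0x15, 0x9a, 0x2c, 0x25]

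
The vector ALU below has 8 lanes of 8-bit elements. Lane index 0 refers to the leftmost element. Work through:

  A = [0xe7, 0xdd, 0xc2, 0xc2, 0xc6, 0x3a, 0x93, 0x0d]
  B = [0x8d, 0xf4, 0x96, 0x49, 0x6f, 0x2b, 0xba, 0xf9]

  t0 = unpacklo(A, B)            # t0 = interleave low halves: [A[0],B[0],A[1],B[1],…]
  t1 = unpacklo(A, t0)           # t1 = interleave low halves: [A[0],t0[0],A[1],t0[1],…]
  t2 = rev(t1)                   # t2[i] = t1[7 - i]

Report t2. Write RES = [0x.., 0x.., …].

RES = [0xf4, 0xc2, 0xdd, 0xc2, 0x8d, 0xdd, 0xe7, 0xe7]

  t0: e7 8d dd f4 c2 96 c2 49
  t1: e7 e7 dd 8d c2 dd c2 f4
  t2: f4 c2 dd c2 8d dd e7 e7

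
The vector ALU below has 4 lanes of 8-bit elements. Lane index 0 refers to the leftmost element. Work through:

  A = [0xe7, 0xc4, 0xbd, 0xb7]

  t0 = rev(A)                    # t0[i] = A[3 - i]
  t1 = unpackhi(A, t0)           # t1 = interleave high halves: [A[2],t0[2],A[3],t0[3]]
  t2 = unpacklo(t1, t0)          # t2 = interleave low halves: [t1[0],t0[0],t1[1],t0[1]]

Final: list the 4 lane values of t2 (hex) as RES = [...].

t0 = [0xb7, 0xbd, 0xc4, 0xe7]
t1 = [0xbd, 0xc4, 0xb7, 0xe7]
t2 = [0xbd, 0xb7, 0xc4, 0xbd]

RES = [ 0xbd  0xb7  0xc4  0xbd ]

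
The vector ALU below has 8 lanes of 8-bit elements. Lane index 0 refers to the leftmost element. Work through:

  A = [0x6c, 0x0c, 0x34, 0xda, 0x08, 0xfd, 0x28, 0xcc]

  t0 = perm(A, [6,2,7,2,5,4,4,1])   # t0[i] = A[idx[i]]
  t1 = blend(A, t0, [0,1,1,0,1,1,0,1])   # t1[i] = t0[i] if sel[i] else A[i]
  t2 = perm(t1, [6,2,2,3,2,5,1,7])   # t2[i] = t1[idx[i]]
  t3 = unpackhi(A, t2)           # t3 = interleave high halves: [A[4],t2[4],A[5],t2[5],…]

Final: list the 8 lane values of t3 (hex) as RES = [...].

RES = [0x08, 0xcc, 0xfd, 0x08, 0x28, 0x34, 0xcc, 0x0c]

→ t0 |28|34|cc|34|fd|08|08|0c|
→ t1 |6c|34|cc|da|fd|08|28|0c|
→ t2 |28|cc|cc|da|cc|08|34|0c|
→ t3 |08|cc|fd|08|28|34|cc|0c|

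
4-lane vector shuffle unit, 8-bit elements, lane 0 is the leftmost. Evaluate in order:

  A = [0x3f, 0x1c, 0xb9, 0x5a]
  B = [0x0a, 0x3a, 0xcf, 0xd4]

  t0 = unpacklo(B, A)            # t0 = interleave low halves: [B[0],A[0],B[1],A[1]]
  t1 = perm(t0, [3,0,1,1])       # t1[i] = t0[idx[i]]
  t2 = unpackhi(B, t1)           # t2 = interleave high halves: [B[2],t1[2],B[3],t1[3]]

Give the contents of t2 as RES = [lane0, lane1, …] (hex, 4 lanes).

  t0: 0a 3f 3a 1c
  t1: 1c 0a 3f 3f
  t2: cf 3f d4 3f

RES = [ 0xcf  0x3f  0xd4  0x3f ]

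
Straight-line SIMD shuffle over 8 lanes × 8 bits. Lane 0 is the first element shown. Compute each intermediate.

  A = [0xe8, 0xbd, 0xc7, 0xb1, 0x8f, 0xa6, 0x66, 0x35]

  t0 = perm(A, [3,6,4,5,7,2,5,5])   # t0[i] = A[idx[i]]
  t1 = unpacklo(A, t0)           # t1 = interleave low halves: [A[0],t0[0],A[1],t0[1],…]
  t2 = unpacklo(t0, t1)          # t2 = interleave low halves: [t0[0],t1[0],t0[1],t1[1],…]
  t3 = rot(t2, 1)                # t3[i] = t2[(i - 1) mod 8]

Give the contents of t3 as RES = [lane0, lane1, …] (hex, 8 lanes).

RES = [0x66, 0xb1, 0xe8, 0x66, 0xb1, 0x8f, 0xbd, 0xa6]

  t0: b1 66 8f a6 35 c7 a6 a6
  t1: e8 b1 bd 66 c7 8f b1 a6
  t2: b1 e8 66 b1 8f bd a6 66
  t3: 66 b1 e8 66 b1 8f bd a6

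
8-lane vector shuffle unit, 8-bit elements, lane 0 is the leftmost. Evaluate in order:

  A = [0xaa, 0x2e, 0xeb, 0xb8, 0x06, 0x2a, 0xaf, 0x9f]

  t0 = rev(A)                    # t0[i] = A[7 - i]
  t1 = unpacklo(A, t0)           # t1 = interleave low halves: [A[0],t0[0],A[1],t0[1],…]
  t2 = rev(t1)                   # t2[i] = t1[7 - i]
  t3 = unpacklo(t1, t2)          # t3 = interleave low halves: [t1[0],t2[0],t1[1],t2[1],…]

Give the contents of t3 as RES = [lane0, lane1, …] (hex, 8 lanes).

→ t0 |9f|af|2a|06|b8|eb|2e|aa|
→ t1 |aa|9f|2e|af|eb|2a|b8|06|
→ t2 |06|b8|2a|eb|af|2e|9f|aa|
→ t3 |aa|06|9f|b8|2e|2a|af|eb|

RES = [ 0xaa  0x06  0x9f  0xb8  0x2e  0x2a  0xaf  0xeb ]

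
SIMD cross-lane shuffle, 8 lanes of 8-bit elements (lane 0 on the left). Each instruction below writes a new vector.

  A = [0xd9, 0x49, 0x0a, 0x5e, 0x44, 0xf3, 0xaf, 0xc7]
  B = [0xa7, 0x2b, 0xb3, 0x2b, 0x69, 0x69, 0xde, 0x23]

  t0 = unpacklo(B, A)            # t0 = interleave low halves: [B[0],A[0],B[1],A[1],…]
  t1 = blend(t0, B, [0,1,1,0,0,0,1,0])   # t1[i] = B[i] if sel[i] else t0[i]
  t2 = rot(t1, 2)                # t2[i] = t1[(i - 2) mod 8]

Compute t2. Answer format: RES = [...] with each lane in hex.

RES = [ 0xde  0x5e  0xa7  0x2b  0xb3  0x49  0xb3  0x0a ]

→ t0 |a7|d9|2b|49|b3|0a|2b|5e|
→ t1 |a7|2b|b3|49|b3|0a|de|5e|
→ t2 |de|5e|a7|2b|b3|49|b3|0a|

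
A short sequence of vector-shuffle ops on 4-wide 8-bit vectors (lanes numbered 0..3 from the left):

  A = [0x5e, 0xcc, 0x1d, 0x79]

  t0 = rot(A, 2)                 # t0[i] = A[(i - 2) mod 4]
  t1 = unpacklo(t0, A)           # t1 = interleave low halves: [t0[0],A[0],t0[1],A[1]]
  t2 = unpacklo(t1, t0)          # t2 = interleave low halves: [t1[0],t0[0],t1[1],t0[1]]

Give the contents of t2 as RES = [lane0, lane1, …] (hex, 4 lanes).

RES = [ 0x1d  0x1d  0x5e  0x79 ]

t0 = [0x1d, 0x79, 0x5e, 0xcc]
t1 = [0x1d, 0x5e, 0x79, 0xcc]
t2 = [0x1d, 0x1d, 0x5e, 0x79]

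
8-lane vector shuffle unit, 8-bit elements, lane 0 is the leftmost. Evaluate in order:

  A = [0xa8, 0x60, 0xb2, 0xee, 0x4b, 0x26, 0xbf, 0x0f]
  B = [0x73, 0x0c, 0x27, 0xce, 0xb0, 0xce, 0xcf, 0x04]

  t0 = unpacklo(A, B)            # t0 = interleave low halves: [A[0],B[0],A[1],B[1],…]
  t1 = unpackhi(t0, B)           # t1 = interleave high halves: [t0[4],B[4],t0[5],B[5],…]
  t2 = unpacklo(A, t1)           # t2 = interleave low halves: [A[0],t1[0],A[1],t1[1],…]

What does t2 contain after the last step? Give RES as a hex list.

RES = [ 0xa8  0xb2  0x60  0xb0  0xb2  0x27  0xee  0xce ]

t0 = [0xa8, 0x73, 0x60, 0x0c, 0xb2, 0x27, 0xee, 0xce]
t1 = [0xb2, 0xb0, 0x27, 0xce, 0xee, 0xcf, 0xce, 0x04]
t2 = [0xa8, 0xb2, 0x60, 0xb0, 0xb2, 0x27, 0xee, 0xce]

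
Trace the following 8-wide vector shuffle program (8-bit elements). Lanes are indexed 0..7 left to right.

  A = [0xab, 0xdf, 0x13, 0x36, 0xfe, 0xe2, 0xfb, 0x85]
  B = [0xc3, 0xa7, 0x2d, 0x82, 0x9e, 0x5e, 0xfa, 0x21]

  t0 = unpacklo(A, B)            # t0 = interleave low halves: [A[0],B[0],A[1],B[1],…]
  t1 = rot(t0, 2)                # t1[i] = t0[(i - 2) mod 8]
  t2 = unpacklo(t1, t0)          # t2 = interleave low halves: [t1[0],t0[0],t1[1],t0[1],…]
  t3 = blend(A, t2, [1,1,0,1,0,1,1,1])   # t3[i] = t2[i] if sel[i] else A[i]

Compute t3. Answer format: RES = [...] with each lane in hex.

RES = [0x36, 0xab, 0x13, 0xc3, 0xfe, 0xdf, 0xc3, 0xa7]

t0 = [0xab, 0xc3, 0xdf, 0xa7, 0x13, 0x2d, 0x36, 0x82]
t1 = [0x36, 0x82, 0xab, 0xc3, 0xdf, 0xa7, 0x13, 0x2d]
t2 = [0x36, 0xab, 0x82, 0xc3, 0xab, 0xdf, 0xc3, 0xa7]
t3 = [0x36, 0xab, 0x13, 0xc3, 0xfe, 0xdf, 0xc3, 0xa7]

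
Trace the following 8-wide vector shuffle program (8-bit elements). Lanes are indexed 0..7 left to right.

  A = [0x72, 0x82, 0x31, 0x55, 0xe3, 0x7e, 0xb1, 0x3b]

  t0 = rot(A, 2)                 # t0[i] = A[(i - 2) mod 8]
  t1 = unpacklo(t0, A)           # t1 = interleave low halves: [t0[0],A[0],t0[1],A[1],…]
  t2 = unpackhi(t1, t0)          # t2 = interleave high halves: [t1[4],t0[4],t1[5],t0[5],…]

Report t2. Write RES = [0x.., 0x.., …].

RES = [0x72, 0x31, 0x31, 0x55, 0x82, 0xe3, 0x55, 0x7e]

t0 = [0xb1, 0x3b, 0x72, 0x82, 0x31, 0x55, 0xe3, 0x7e]
t1 = [0xb1, 0x72, 0x3b, 0x82, 0x72, 0x31, 0x82, 0x55]
t2 = [0x72, 0x31, 0x31, 0x55, 0x82, 0xe3, 0x55, 0x7e]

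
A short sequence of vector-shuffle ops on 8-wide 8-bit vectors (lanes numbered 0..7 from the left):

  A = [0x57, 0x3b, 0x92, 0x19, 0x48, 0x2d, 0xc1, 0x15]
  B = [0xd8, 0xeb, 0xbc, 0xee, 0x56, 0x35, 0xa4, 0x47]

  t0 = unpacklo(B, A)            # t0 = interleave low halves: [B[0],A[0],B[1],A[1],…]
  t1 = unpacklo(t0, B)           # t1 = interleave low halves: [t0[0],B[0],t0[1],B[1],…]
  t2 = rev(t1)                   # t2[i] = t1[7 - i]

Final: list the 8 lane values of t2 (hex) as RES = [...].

RES = [0xee, 0x3b, 0xbc, 0xeb, 0xeb, 0x57, 0xd8, 0xd8]

t0 = [0xd8, 0x57, 0xeb, 0x3b, 0xbc, 0x92, 0xee, 0x19]
t1 = [0xd8, 0xd8, 0x57, 0xeb, 0xeb, 0xbc, 0x3b, 0xee]
t2 = [0xee, 0x3b, 0xbc, 0xeb, 0xeb, 0x57, 0xd8, 0xd8]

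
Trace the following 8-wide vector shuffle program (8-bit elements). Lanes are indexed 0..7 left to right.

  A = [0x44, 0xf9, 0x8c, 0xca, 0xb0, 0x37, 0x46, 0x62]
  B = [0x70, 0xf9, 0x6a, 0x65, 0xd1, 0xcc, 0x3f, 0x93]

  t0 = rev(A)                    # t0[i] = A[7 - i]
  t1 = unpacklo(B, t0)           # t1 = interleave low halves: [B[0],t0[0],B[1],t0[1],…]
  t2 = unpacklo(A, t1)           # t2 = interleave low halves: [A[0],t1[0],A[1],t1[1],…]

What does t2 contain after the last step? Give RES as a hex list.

RES = [ 0x44  0x70  0xf9  0x62  0x8c  0xf9  0xca  0x46 ]

→ t0 |62|46|37|b0|ca|8c|f9|44|
→ t1 |70|62|f9|46|6a|37|65|b0|
→ t2 |44|70|f9|62|8c|f9|ca|46|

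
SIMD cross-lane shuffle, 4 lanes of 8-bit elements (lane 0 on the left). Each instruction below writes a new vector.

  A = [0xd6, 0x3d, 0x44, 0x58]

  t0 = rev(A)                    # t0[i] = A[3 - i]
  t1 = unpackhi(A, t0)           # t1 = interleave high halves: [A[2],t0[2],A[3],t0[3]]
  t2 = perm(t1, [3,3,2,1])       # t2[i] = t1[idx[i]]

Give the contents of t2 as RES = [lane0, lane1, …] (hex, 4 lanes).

RES = [0xd6, 0xd6, 0x58, 0x3d]

  t0: 58 44 3d d6
  t1: 44 3d 58 d6
  t2: d6 d6 58 3d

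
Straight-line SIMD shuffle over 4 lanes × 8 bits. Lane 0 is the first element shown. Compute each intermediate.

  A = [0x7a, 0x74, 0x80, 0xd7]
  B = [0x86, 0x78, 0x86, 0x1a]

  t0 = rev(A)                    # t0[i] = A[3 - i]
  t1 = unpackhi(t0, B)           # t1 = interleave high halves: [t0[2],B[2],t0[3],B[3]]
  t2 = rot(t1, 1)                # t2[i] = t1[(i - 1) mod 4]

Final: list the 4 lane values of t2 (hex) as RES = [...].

  t0: d7 80 74 7a
  t1: 74 86 7a 1a
  t2: 1a 74 86 7a

RES = [ 0x1a  0x74  0x86  0x7a ]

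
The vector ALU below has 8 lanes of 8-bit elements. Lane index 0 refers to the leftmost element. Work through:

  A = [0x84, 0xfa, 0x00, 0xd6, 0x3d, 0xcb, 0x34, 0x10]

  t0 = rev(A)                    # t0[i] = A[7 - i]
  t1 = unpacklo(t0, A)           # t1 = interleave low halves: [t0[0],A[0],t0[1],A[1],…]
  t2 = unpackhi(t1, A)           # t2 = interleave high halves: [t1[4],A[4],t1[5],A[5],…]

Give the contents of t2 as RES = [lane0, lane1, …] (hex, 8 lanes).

RES = [0xcb, 0x3d, 0x00, 0xcb, 0x3d, 0x34, 0xd6, 0x10]

t0 = [0x10, 0x34, 0xcb, 0x3d, 0xd6, 0x00, 0xfa, 0x84]
t1 = [0x10, 0x84, 0x34, 0xfa, 0xcb, 0x00, 0x3d, 0xd6]
t2 = [0xcb, 0x3d, 0x00, 0xcb, 0x3d, 0x34, 0xd6, 0x10]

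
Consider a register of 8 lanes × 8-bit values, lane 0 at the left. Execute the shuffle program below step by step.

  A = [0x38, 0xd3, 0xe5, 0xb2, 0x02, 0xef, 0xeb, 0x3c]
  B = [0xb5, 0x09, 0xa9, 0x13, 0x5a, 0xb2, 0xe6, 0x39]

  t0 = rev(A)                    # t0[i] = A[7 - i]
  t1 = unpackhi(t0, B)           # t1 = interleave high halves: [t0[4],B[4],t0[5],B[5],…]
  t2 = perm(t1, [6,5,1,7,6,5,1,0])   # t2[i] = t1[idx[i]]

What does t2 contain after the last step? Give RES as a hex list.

  t0: 3c eb ef 02 b2 e5 d3 38
  t1: b2 5a e5 b2 d3 e6 38 39
  t2: 38 e6 5a 39 38 e6 5a b2

RES = [0x38, 0xe6, 0x5a, 0x39, 0x38, 0xe6, 0x5a, 0xb2]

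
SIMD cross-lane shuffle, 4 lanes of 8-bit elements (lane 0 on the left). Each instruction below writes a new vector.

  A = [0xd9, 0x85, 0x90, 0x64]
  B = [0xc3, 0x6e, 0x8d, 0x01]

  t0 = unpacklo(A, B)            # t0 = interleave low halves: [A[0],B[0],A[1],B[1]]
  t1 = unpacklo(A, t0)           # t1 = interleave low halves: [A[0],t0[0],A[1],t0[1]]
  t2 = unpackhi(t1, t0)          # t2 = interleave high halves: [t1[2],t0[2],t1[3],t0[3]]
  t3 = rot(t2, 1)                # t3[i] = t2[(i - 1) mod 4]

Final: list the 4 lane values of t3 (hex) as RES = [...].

t0 = [0xd9, 0xc3, 0x85, 0x6e]
t1 = [0xd9, 0xd9, 0x85, 0xc3]
t2 = [0x85, 0x85, 0xc3, 0x6e]
t3 = [0x6e, 0x85, 0x85, 0xc3]

RES = [ 0x6e  0x85  0x85  0xc3 ]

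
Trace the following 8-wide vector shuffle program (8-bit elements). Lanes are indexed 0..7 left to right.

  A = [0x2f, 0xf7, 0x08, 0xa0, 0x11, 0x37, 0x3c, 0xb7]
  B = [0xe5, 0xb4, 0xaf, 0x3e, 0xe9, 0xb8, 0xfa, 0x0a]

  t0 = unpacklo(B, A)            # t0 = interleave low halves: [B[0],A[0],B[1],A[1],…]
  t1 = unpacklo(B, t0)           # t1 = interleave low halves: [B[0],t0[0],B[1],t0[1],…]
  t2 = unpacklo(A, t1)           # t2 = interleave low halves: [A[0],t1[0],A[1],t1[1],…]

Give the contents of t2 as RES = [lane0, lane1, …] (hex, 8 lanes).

RES = [ 0x2f  0xe5  0xf7  0xe5  0x08  0xb4  0xa0  0x2f ]

→ t0 |e5|2f|b4|f7|af|08|3e|a0|
→ t1 |e5|e5|b4|2f|af|b4|3e|f7|
→ t2 |2f|e5|f7|e5|08|b4|a0|2f|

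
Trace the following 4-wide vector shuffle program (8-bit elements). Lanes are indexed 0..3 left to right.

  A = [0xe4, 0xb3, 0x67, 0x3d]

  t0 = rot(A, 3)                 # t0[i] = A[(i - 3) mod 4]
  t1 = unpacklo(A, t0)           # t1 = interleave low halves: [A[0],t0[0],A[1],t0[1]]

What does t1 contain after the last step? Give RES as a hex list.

t0 = [0xb3, 0x67, 0x3d, 0xe4]
t1 = [0xe4, 0xb3, 0xb3, 0x67]

RES = [0xe4, 0xb3, 0xb3, 0x67]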